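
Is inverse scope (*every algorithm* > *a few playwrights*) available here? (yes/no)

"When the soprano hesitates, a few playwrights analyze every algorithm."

Yes

The adjunct island is irrelevant here — *every algorithm* and *a few playwrights* are both in the matrix clause.
QR within a single clause is free, so the lower quantifier may take scope over the higher one.
Both orderings are possible: *a few playwrights* > *every algorithm* and *every algorithm* > *a few playwrights*.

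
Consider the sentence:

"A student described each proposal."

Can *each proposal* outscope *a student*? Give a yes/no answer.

Yes

Both DPs are arguments of the same predicate; there is no clause or island boundary between them.
Since no island is crossed, the inverse ordering is licensed alongside surface scope.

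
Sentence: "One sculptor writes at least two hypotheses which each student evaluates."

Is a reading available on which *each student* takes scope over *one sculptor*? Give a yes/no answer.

No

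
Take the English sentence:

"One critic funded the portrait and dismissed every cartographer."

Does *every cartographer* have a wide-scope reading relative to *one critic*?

No

*every cartographer* is embedded in one conjunct of the coordinate structure (*dismissed every cartographer*).
QR out of a conjunct would have to apply non-ATB, which the CSC forbids.
The inverse ordering *every cartographer* > *one critic* is therefore underivable.
(Only the surface reading survives: one fixed critic with respect to all the relevant cartographers.)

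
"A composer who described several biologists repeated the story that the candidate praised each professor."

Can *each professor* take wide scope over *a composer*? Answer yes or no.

*each professor* is embedded in the complex NP *the story that the candidate praised each professor*.
Since the clause is the complement of a nominal head, the CNPC blocks scope extraction.
There is no licit LF on which *each professor* c-commands *a composer*.

No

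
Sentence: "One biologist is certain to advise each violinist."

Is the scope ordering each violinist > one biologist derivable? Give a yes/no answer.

Yes

Infinitival complements of raising predicates do not block QR; *each violinist* and *one biologist* are effectively clausemates.
Since no island is crossed, the inverse ordering is licensed alongside surface scope.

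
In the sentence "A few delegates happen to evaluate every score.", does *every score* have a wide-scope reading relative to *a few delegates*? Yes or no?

Yes

*every score* is inside a raising infinitive, which is transparent to QR (no CP barrier), so it behaves as a matrix argument.
No island intervenes, so both surface and inverse scope are derivable.
Both orderings are possible: *a few delegates* > *every score* and *every score* > *a few delegates*.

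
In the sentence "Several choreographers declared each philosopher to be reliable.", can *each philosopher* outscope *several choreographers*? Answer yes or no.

The ECM infinitive is scope-transparent — *each philosopher* is free to raise above *several choreographers*.
QR within a single clause is free, so the lower quantifier may take scope over the higher one.
The sentence is scopally ambiguous between *several choreographers* > *each philosopher* and *each philosopher* > *several choreographers*.

Yes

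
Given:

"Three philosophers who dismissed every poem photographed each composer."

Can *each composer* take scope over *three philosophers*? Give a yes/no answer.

*each composer* sits in the matrix clause, not in the relative clause on *three philosophers*.
Nothing blocks QR of the lower DP to a position above the higher one, so inverse scope is available.

Yes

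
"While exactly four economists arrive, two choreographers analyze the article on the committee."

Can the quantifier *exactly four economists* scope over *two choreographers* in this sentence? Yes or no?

No

The DP *exactly four economists* is contained in the adjunct clause *while exactly four economists arrive*.
Adjunct clauses are scope islands: a quantifier inside an adjunct cannot raise into the matrix clause.
*exactly four economists* is confined to the island and cannot take scope over *two choreographers*.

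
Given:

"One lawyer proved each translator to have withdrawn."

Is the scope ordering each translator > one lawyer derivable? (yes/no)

Yes

This is an ECM construction: *each translator* is the infinitival subject, Case-marked by the matrix verb, and the infinitive is transparent for QR.
No island intervenes, so both surface and inverse scope are derivable.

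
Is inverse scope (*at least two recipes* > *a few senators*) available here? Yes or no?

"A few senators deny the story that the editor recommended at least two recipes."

No

*at least two recipes* is embedded in the complex NP *the story that the editor recommended at least two recipes*.
Since the clause is the complement of a nominal head, the CNPC blocks scope extraction.
So the wide-scope reading for *at least two recipes* is blocked.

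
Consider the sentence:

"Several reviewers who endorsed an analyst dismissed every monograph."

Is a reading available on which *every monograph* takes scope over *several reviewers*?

*every monograph* is a matrix argument; only *several reviewers* is modified by the relative clause *who endorsed an analyst*, so the RC island is irrelevant to the target quantifier.
Clause-internal QR can adjoin the lower DP above the subject, yielding the inverse reading.
So *every monograph* > *several reviewers* is among the available readings.

Yes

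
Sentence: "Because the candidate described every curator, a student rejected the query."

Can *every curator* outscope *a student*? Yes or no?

No

The target quantifier *every curator* is part of the adjunct clause *because the candidate described every curator*.
Adverbial clauses are not L-marked, so they are barriers for QR — the quantifier cannot escape the adjunct.
There is no licit LF on which *every curator* c-commands *a student*.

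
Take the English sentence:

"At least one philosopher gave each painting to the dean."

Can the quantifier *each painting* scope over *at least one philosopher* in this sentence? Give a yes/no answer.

Yes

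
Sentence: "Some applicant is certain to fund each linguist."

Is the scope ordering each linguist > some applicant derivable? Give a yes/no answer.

*each linguist* is the object of the infinitival complement of a raising predicate; raising infinitives are transparent for QR, so the two DPs are in effect clausemates.
No island intervenes, so both surface and inverse scope are derivable.

Yes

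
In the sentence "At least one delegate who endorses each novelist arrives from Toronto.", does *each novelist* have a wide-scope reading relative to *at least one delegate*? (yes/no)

No

The target quantifier *each novelist* is part of the relative clause *who endorses each novelist*.
Relative clauses are scope islands: a quantifier cannot QR out of a relative clause to take scope in the matrix clause.
So the wide-scope reading for *each novelist* is blocked.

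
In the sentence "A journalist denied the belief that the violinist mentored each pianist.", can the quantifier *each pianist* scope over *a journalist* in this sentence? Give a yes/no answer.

Structurally, *each pianist* is inside the complex NP *the belief that the violinist mentored each pianist*.
Noun-complement clauses are scope islands (the Complex NP Constraint): a quantifier inside one cannot scope into the matrix.
There is no licit LF on which *each pianist* c-commands *a journalist*.

No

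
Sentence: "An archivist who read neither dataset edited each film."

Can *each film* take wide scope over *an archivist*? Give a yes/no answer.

Although the sentence contains a relative clause (*who read neither dataset*), *each film* is outside it, in the matrix VP.
QR within a single clause is free, so the lower quantifier may take scope over the higher one.

Yes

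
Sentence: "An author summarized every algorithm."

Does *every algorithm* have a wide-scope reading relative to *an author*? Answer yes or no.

Yes

Both DPs are arguments of the same predicate; there is no clause or island boundary between them.
With no island boundary between them, the object can take inverse scope over the subject via ordinary QR within the clause.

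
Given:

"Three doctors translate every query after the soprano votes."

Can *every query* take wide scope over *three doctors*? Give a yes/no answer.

*every query* is a matrix argument; the adjunct is an island but the target quantifier is outside it.
Ordinary QR to a clause-peripheral position gives the wide-scope LF for the lower DP.
So *every query* > *three doctors* is among the available readings.

Yes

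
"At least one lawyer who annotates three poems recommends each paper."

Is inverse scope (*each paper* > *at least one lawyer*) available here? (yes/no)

Yes

The relative clause *who annotates three poems* modifies *at least one lawyer*, but *each paper* is not inside that relative clause — it is an argument of the matrix verb.
Clause-internal QR can adjoin the lower DP above the subject, yielding the inverse reading.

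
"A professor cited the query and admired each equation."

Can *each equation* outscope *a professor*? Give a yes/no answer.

No

*each equation* is embedded in one conjunct of the coordinate structure (*admired each equation*).
Asymmetric QR out of one conjunct violates the Coordinate Structure Constraint.
Hence only narrow scope for *each equation* (under *a professor*) survives.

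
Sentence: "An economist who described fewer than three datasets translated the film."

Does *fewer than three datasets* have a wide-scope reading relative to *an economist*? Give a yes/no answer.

No

The DP *fewer than three datasets* is contained in the relative clause *who described fewer than three datasets*.
Relative clauses are scope islands: a quantifier cannot QR out of a relative clause to take scope in the matrix clause.
The inverse ordering *fewer than three datasets* > *an economist* is therefore underivable.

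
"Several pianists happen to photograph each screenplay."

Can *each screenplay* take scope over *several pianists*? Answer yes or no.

Infinitival complements of raising predicates do not block QR; *each screenplay* and *several pianists* are effectively clausemates.
Since no island is crossed, the inverse ordering is licensed alongside surface scope.

Yes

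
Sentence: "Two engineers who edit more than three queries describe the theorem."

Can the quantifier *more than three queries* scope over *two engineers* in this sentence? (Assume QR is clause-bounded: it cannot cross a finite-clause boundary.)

No

Structurally, *more than three queries* is inside the relative clause *who edit more than three queries*.
The relative clause forms an island for QR, so the quantifier is confined to the head noun's restrictor.
Hence only narrow scope for *more than three queries* (under *two engineers*) survives.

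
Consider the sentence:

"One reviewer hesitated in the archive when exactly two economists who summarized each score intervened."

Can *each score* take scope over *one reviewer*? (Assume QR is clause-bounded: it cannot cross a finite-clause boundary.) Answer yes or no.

No

*each score* is embedded in the relative clause *who summarized each score*, which is itself inside the adjunct *when exactly two economists who summarized each score intervened*.
Both the relative clause and the enclosing adjunct are scope islands; QR cannot cross either.
So *each score* cannot raise high enough to outscope *one reviewer*; only the surface ordering *one reviewer* > *each score* is available.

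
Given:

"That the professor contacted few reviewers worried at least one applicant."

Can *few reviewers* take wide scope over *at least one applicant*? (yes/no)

No

Structurally, *few reviewers* is inside the sentential subject *that the professor contacted few reviewers*.
Sentential subjects are islands: a quantifier inside the subject clause cannot raise over the matrix predicate.
So the wide-scope reading for *few reviewers* is blocked.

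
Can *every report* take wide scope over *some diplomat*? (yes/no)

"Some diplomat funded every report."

Yes

Both DPs are arguments of the same predicate; there is no clause or island boundary between them.
With no island boundary between them, the object can take inverse scope over the subject via ordinary QR within the clause.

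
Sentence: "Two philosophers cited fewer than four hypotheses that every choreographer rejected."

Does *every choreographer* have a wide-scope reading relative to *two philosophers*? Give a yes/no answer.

No

The DP *every choreographer* is contained in the relative clause *that every choreographer rejected* modifying *fewer than four hypotheses*.
The relative clause forms an island for QR, so the quantifier is confined to the head noun's restrictor.
Hence only narrow scope for *every choreographer* (under *two philosophers*) survives.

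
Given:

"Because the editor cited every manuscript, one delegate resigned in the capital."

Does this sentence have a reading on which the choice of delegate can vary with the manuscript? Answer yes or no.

The described interpretation is the *every manuscript* > *one delegate* scoping.
Structurally, *every manuscript* is inside the adjunct clause *because the editor cited every manuscript*.
Since the clause is an adjunct (not a complement), the Adjunct Condition blocks QR across its edge.
The ordering *every manuscript* > *one delegate* is therefore underivable.

No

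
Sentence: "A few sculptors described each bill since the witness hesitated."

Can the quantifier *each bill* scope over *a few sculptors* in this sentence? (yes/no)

The adjunct island is irrelevant here — *each bill* and *a few sculptors* are both in the matrix clause.
QR within a single clause is free, so the lower quantifier may take scope over the higher one.
So *each bill* > *a few sculptors* is among the available readings.

Yes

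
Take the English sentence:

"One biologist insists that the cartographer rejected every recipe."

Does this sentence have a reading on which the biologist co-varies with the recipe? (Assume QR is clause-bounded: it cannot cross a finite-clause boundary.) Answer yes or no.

No

The paraphrase describes the scope ordering *every recipe* > *one biologist*.
*every recipe* occurs within the finite complement clause *that the cartographer rejected every recipe*.
Under clause-bounded QR, a quantifier in an embedded finite clause cannot raise into the matrix clause.
So the wide-scope reading for *every recipe* is blocked.
(Only the surface reading survives: one fixed biologist with respect to all the relevant recipes.)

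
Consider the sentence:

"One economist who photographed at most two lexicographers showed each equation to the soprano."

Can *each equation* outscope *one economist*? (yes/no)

Yes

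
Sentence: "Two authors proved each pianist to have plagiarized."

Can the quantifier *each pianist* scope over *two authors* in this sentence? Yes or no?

This is an ECM construction: *each pianist* is the infinitival subject, Case-marked by the matrix verb, and the infinitive is transparent for QR.
No island intervenes, so both surface and inverse scope are derivable.
The sentence is scopally ambiguous between *two authors* > *each pianist* and *each pianist* > *two authors*.

Yes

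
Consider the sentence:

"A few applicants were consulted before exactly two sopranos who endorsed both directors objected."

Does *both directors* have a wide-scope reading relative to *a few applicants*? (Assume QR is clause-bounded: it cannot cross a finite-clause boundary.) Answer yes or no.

No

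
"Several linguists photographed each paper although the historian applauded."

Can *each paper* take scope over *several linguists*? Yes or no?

Neither queried DP is inside the adjunct, so the adjunct-island constraint does not apply.
With no island boundary between them, the object can take inverse scope over the subject via ordinary QR within the clause.

Yes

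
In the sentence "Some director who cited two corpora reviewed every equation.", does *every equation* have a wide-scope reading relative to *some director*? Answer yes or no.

Although the sentence contains a relative clause (*who cited two corpora*), *every equation* is outside it, in the matrix VP.
QR within a single clause is free, so the lower quantifier may take scope over the higher one.
The sentence is scopally ambiguous between *some director* > *every equation* and *every equation* > *some director*.

Yes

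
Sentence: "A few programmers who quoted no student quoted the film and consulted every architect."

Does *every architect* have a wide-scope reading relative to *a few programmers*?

No

The target quantifier *every architect* is part of one conjunct of the coordinate structure (*consulted every architect*).
Asymmetric QR out of one conjunct violates the Coordinate Structure Constraint.
So *every architect* cannot raise high enough to outscope *a few programmers*; only the surface ordering *a few programmers* > *every architect* is available.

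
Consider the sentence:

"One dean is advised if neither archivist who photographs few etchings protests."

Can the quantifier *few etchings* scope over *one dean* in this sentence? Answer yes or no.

*few etchings* sits inside the relative clause *who photographs few etchings*, which is itself inside the adjunct *if neither archivist who photographs few etchings protests*.
Nested islands: the RC island is itself inside an adjunct island, so wide scope is doubly excluded.
*few etchings* is confined to the island and cannot take scope over *one dean*.
(Only the surface reading survives: one fixed dean with respect to all the relevant etchings.)

No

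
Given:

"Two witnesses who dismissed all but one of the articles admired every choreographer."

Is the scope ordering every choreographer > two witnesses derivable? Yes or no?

Yes

The relative clause *who dismissed all but one of the articles* modifies *two witnesses*, but *every choreographer* is not inside that relative clause — it is an argument of the matrix verb.
No island intervenes, so both surface and inverse scope are derivable.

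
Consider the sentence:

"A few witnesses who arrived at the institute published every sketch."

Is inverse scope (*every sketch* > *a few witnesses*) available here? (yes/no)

The relative clause *who arrived at the institute* modifies *a few witnesses*, but *every sketch* is not inside that relative clause — it is an argument of the matrix verb.
Ordinary QR to a clause-peripheral position gives the wide-scope LF for the lower DP.
Both orderings are possible: *a few witnesses* > *every sketch* and *every sketch* > *a few witnesses*.

Yes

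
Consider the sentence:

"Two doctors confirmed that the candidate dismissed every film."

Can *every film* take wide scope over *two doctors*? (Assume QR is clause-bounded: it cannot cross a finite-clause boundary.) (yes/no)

*every film* is embedded in the finite complement clause *that the candidate dismissed every film*.
Given the clause-boundedness assumption, QR cannot cross the finite CP into the matrix.
*every film* is confined to the island and cannot take scope over *two doctors*.

No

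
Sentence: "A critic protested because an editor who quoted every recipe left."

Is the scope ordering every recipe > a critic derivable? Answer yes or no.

No

The target quantifier *every recipe* is part of the relative clause *who quoted every recipe*, which is itself inside the adjunct *because an editor who quoted every recipe left*.
Even if one barrier were somehow void, the other would still block QR.
So the wide-scope reading for *every recipe* is blocked.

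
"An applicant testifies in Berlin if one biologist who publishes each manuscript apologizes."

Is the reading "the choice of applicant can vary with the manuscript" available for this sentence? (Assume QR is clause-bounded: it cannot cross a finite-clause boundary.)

The described interpretation is the *each manuscript* > *an applicant* scoping.
*each manuscript* is embedded in the relative clause *who publishes each manuscript*, which is itself inside the adjunct *if one biologist who publishes each manuscript apologizes*.
The quantifier would have to escape first the RC and then the adjunct — two independent island violations.
Hence only narrow scope for *each manuscript* (under *an applicant*) survives.

No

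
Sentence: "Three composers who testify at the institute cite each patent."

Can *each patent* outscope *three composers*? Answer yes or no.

*each patent* is a matrix argument; only *three composers* is modified by the relative clause *who testify at the institute*, so the RC island is irrelevant to the target quantifier.
Ordinary QR to a clause-peripheral position gives the wide-scope LF for the lower DP.
The sentence is scopally ambiguous between *three composers* > *each patent* and *each patent* > *three composers*.

Yes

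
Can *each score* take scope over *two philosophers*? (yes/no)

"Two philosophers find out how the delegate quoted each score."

*each score* occurs within the embedded question *how the delegate quoted each score*.
Embedded wh-clauses are opaque for QR, so the quantifier stays inside the question.
So *each score* cannot raise high enough to outscope *two philosophers*; only the surface ordering *two philosophers* > *each score* is available.

No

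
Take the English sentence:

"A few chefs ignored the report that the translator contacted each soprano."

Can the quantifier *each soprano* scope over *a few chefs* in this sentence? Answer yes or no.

The target quantifier *each soprano* is part of the complex NP *the report that the translator contacted each soprano*.
A that-clause complement to a noun is an island; QR cannot cross the NP boundary.
There is no licit LF on which *each soprano* c-commands *a few chefs*.

No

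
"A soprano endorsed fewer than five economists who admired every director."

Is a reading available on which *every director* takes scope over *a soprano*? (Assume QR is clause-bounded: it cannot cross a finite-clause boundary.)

Structurally, *every director* is inside the relative clause *who admired every director* modifying *fewer than five economists*.
The relative clause forms an island for QR, so the quantifier is confined to the head noun's restrictor.
So *every director* cannot raise high enough to outscope *a soprano*; only the surface ordering *a soprano* > *every director* is available.
(Only the surface reading survives: one fixed soprano with respect to all the relevant directors.)

No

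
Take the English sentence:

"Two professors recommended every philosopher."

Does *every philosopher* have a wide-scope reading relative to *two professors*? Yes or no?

Yes

*two professors* and *every philosopher* are co-arguments of the matrix verb, with nothing but a clause-internal boundary between them.
Since no island is crossed, the inverse ordering is licensed alongside surface scope.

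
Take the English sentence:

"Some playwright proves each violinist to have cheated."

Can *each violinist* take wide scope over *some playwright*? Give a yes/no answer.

This is an ECM construction: *each violinist* is the infinitival subject, Case-marked by the matrix verb, and the infinitive is transparent for QR.
Ordinary QR to a clause-peripheral position gives the wide-scope LF for the lower DP.
So *each violinist* > *some playwright* is among the available readings.

Yes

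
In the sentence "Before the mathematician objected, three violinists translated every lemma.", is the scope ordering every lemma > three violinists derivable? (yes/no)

The adjunct island is irrelevant here — *every lemma* and *three violinists* are both in the matrix clause.
Since no island is crossed, the inverse ordering is licensed alongside surface scope.
So *every lemma* > *three violinists* is among the available readings.

Yes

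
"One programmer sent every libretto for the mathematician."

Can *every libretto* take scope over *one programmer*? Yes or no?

Yes

*every libretto* is the matrix object and *one programmer* the matrix subject; the two are clausemates.
Ordinary QR to a clause-peripheral position gives the wide-scope LF for the lower DP.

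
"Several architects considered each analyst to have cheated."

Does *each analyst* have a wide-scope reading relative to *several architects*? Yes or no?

Yes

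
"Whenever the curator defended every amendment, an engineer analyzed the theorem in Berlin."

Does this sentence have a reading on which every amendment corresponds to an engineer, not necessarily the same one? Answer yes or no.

No

This is the *every amendment* > *an engineer* reading.
*every amendment* is embedded in the adjunct clause *whenever the curator defended every amendment*.
The adjunct-island constraint bars QR out of an adverbial clause.
So the wide-scope reading for *every amendment* is blocked.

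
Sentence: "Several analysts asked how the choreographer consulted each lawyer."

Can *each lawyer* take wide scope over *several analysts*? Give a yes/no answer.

The target quantifier *each lawyer* is part of the embedded question *how the choreographer consulted each lawyer*.
Embedded questions are wh-islands: a quantifier inside an indirect question cannot QR into the matrix clause.
So *each lawyer* cannot raise to a position above *several analysts*.

No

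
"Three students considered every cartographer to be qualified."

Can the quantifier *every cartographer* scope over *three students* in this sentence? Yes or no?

Yes

ECM infinitives lack a CP barrier, so *every cartographer* can QR over the matrix subject *three students*.
Ordinary QR to a clause-peripheral position gives the wide-scope LF for the lower DP.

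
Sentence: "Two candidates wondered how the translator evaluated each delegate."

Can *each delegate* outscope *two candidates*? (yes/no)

No

The target quantifier *each delegate* is part of the embedded question *how the translator evaluated each delegate*.
Embedded wh-clauses are opaque for QR, so the quantifier stays inside the question.
There is no licit LF on which *each delegate* c-commands *two candidates*.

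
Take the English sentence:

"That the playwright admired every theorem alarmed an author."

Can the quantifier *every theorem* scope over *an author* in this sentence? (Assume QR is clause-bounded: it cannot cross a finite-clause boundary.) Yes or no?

The target quantifier *every theorem* is part of the sentential subject *that the playwright admired every theorem*.
Clausal subjects are scope islands; QR from inside the subject into the matrix is barred.
There is no licit LF on which *every theorem* c-commands *an author*.

No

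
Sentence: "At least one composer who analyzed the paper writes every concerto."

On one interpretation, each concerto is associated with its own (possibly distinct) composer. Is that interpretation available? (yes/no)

This is the *every concerto* > *at least one composer* reading.
The RC *who analyzed the paper* is an island, but *every concerto* is not inside it — it is the matrix object, a clausemate of *at least one composer*.
Clause-internal QR can adjoin the lower DP above the subject, yielding the inverse reading.

Yes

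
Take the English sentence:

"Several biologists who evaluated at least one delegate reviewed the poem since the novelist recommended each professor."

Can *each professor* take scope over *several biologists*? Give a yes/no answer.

Structurally, *each professor* is inside the adjunct clause *since the novelist recommended each professor*.
Scope out of an adjunct clause is unavailable: QR respects the adjunct-island constraint.
So *each professor* cannot raise to a position above *several biologists*.

No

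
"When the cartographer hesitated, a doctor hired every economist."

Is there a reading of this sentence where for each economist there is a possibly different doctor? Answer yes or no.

Yes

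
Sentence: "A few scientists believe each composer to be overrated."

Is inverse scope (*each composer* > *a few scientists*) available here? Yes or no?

Yes

This is an ECM construction: *each composer* is the infinitival subject, Case-marked by the matrix verb, and the infinitive is transparent for QR.
Nothing blocks QR of the lower DP to a position above the higher one, so inverse scope is available.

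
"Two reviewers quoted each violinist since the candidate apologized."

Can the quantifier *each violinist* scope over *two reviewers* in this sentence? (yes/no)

*each violinist* is a matrix argument; the adjunct is an island but the target quantifier is outside it.
Ordinary QR to a clause-peripheral position gives the wide-scope LF for the lower DP.

Yes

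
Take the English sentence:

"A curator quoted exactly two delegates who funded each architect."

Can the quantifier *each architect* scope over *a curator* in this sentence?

The DP *each architect* is contained in the relative clause *who funded each architect* modifying *exactly two delegates*.
A relative clause is a scope island — quantifier raising cannot cross its boundary.
So *each architect* cannot raise high enough to outscope *a curator*; only the surface ordering *a curator* > *each architect* is available.

No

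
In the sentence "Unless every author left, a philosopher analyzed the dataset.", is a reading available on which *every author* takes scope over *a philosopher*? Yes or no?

No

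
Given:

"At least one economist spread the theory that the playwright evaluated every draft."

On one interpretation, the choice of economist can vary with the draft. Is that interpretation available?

The described interpretation is the *every draft* > *at least one economist* scoping.
The DP *every draft* is contained in the complex NP *the theory that the playwright evaluated every draft*.
Noun-complement clauses are scope islands (the Complex NP Constraint): a quantifier inside one cannot scope into the matrix.
The inverse ordering *every draft* > *at least one economist* is therefore underivable.

No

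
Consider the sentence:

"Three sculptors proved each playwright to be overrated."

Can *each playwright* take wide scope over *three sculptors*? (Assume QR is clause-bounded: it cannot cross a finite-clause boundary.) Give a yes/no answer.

*each playwright* is an ECM subject; ECM complements are not islands, and the embedded quantifier may take matrix scope.
Since no island is crossed, the inverse ordering is licensed alongside surface scope.

Yes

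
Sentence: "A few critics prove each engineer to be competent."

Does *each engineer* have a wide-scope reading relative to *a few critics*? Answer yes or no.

Yes

*each engineer* is the subject of an ECM infinitive — the infinitival complement of an ECM verb is not a scope island, so *each engineer* can raise into the matrix clause.
With no island boundary between them, the object can take inverse scope over the subject via ordinary QR within the clause.
So *each engineer* > *a few critics* is among the available readings.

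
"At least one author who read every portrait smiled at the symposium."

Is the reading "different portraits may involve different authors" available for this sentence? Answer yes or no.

This is the *every portrait* > *at least one author* reading.
The DP *every portrait* is contained in the relative clause *who read every portrait*.
QR out of a relative clause is ruled out by the relative-clause island constraint.
So *every portrait* cannot raise high enough to outscope *at least one author*; only the surface ordering *at least one author* > *every portrait* is available.

No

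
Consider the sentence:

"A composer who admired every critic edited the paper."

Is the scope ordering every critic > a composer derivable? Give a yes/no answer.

No

*every critic* is embedded in the relative clause *who admired every critic*.
QR out of a relative clause is ruled out by the relative-clause island constraint.
Hence only narrow scope for *every critic* (under *a composer*) survives.
(Only the surface reading survives: one fixed composer with respect to all the relevant critics.)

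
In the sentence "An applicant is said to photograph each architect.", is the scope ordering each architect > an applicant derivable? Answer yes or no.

Yes

*each architect* is inside a raising infinitive, which is transparent to QR (no CP barrier), so it behaves as a matrix argument.
Ordinary QR to a clause-peripheral position gives the wide-scope LF for the lower DP.
So *each architect* > *an applicant* is among the available readings.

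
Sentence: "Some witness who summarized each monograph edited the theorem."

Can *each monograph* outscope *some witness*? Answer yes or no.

No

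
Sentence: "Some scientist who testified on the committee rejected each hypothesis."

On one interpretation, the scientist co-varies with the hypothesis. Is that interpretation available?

This is the *each hypothesis* > *some scientist* reading.
The RC *who testified on the committee* is an island, but *each hypothesis* is not inside it — it is the matrix object, a clausemate of *some scientist*.
No island intervenes, so both surface and inverse scope are derivable.

Yes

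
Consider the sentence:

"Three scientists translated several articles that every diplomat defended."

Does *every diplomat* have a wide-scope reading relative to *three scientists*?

No

*every diplomat* occurs within the relative clause *that every diplomat defended* modifying *several articles*.
The relative clause forms an island for QR, so the quantifier is confined to the head noun's restrictor.
There is no licit LF on which *every diplomat* c-commands *three scientists*.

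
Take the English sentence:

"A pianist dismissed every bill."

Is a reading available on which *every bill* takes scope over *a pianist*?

Yes

Both DPs are arguments of the same predicate; there is no clause or island boundary between them.
No island intervenes, so both surface and inverse scope are derivable.
So *every bill* > *a pianist* is among the available readings.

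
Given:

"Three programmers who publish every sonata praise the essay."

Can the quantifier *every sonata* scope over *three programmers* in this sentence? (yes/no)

The DP *every sonata* is contained in the relative clause *who publish every sonata*.
QR out of a relative clause is ruled out by the relative-clause island constraint.
The inverse ordering *every sonata* > *three programmers* is therefore underivable.

No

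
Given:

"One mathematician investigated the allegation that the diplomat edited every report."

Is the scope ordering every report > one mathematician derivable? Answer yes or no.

*every report* sits inside the complex NP *the allegation that the diplomat edited every report*.
A that-clause complement to a noun is an island; QR cannot cross the NP boundary.
*every report* > *one mathematician* would require crossing that boundary, which is illicit.
(Only the surface reading survives: one fixed mathematician with respect to all the relevant reports.)

No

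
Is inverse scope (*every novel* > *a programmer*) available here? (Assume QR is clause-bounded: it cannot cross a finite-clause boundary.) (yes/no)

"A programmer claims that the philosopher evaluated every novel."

The target quantifier *every novel* is part of the finite complement clause *that the philosopher evaluated every novel*.
Finite CP is the ceiling for QR here, by assumption.
So the wide-scope reading for *every novel* is blocked.

No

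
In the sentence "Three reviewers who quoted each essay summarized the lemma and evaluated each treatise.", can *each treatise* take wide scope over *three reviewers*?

*each treatise* sits inside one conjunct of the coordinate structure (*evaluated each treatise*).
QR out of a conjunct would have to apply non-ATB, which the CSC forbids.
So *each treatise* cannot raise high enough to outscope *three reviewers*; only the surface ordering *three reviewers* > *each treatise* is available.

No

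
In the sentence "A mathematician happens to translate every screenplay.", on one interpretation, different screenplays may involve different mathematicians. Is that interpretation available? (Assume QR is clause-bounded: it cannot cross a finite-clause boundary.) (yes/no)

The paraphrase describes the scope ordering *every screenplay* > *a mathematician*.
*every screenplay* is the object of the infinitival complement of a raising predicate; raising infinitives are transparent for QR, so the two DPs are in effect clausemates.
Clause-internal QR can adjoin the lower DP above the subject, yielding the inverse reading.

Yes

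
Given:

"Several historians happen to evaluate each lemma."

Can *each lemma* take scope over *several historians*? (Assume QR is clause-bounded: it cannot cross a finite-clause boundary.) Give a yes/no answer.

Yes

Infinitival complements of raising predicates do not block QR; *each lemma* and *several historians* are effectively clausemates.
Ordinary QR to a clause-peripheral position gives the wide-scope LF for the lower DP.
So *each lemma* > *several historians* is among the available readings.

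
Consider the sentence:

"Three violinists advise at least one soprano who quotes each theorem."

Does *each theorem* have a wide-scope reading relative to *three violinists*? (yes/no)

Structurally, *each theorem* is inside the relative clause *who quotes each theorem* modifying *at least one soprano*.
Quantifiers inside a relative clause are trapped there; the RC boundary blocks QR.
There is no licit LF on which *each theorem* c-commands *three violinists*.

No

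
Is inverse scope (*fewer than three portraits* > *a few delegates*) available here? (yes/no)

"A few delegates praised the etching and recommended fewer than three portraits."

*fewer than three portraits* is embedded in one conjunct of the coordinate structure (*recommended fewer than three portraits*).
The Coordinate Structure Constraint blocks movement (including QR) out of a single conjunct.
*fewer than three portraits* is confined to the island and cannot take scope over *a few delegates*.

No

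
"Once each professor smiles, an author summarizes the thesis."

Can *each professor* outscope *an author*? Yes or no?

No

*each professor* sits inside the adjunct clause *once each professor smiles*.
Scope out of an adjunct clause is unavailable: QR respects the adjunct-island constraint.
The ordering *each professor* > *an author* is therefore underivable.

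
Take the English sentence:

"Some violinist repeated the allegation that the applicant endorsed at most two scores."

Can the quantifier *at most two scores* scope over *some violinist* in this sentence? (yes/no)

Structurally, *at most two scores* is inside the complex NP *the allegation that the applicant endorsed at most two scores*.
The complex NP is opaque for QR — the quantifier is frozen inside the noun's complement.
There is no licit LF on which *at most two scores* c-commands *some violinist*.

No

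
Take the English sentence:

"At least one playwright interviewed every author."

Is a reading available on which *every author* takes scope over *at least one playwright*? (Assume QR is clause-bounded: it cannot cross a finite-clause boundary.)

Yes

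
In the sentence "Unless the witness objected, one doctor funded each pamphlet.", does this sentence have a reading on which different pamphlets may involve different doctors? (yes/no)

This is the *each pamphlet* > *one doctor* reading.
The adjunct island is irrelevant here — *each pamphlet* and *one doctor* are both in the matrix clause.
Nothing blocks QR of the lower DP to a position above the higher one, so inverse scope is available.
So *each pamphlet* > *one doctor* is among the available readings.

Yes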